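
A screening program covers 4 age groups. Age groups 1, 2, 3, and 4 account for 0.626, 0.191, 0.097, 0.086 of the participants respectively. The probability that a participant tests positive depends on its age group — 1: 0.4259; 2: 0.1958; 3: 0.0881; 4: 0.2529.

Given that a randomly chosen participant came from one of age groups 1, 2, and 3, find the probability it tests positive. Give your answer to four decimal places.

0.3420

Let S = {1, 2, 3}.
P(S) = 0.626 + 0.191 + 0.097 = 0.914.
P(T ∩ S) = 0.4259·0.626 + 0.1958·0.191 + 0.0881·0.097 = 0.2666134 + 0.0373978 + 0.0085457 = 0.3125569.
P(T | S) = 0.3125569 / 0.914 = 0.341966…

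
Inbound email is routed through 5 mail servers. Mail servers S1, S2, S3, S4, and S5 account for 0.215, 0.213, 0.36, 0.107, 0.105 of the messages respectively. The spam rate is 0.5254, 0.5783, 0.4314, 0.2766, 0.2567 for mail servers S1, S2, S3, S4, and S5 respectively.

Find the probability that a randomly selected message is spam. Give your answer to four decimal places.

Summing over the partition,
P(S) = P(S|S1)·P(S1) + P(S|S2)·P(S2) + P(S|S3)·P(S3) + P(S|S4)·P(S4) + P(S|S5)·P(S5)
      = 0.5254·0.215 + 0.5783·0.213 + 0.4314·0.36 + 0.2766·0.107 + 0.2567·0.105
      = 0.112961 + 0.1231779 + 0.155304 + 0.0295962 + 0.0269535 = 0.4479926

P(S) ≈ 0.4480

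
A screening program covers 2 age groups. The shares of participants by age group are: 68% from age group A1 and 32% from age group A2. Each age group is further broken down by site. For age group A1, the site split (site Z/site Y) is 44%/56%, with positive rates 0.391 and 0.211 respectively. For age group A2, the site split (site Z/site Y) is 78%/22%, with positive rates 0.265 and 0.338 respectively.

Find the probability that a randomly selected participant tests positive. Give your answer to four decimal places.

P(T|A1) = 0.44·0.391 + 0.56·0.211 = 0.17204 + 0.11816 = 0.2902
P(T|A2) = 0.78·0.265 + 0.22·0.338 = 0.2067 + 0.07436 = 0.28106
By total probability over the outer partition,
P(T) = 0.68·0.2902 + 0.32·0.28106
      = 0.197336 + 0.0899392 = 0.2872752

0.2873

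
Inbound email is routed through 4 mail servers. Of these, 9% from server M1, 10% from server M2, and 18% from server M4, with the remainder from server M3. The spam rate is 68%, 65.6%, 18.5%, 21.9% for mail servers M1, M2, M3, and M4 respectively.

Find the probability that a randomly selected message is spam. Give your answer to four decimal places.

0.2828

P(M3) = 1 − (0.09 + 0.1 + 0.18) = 0.63.
P(S) = P(S|M1)·P(M1) + P(S|M2)·P(M2) + P(S|M3)·P(M3) + P(S|M4)·P(M4)
      = 0.68·0.09 + 0.656·0.1 + 0.185·0.63 + 0.219·0.18
      = 0.0612 + 0.0656 + 0.11655 + 0.03942 = 0.28277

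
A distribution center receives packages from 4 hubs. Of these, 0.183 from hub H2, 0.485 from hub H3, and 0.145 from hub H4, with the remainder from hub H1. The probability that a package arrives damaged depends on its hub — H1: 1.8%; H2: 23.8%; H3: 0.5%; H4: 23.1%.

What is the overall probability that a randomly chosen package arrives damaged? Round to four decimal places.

0.0828

P(H1) = 1 − (0.183 + 0.485 + 0.145) = 0.187.
P(D) = P(D|H1)·P(H1) + P(D|H2)·P(H2) + P(D|H3)·P(H3) + P(D|H4)·P(H4)
      = 0.018·0.187 + 0.238·0.183 + 0.005·0.485 + 0.231·0.145
      = 0.003366 + 0.043554 + 0.002425 + 0.033495 = 0.08284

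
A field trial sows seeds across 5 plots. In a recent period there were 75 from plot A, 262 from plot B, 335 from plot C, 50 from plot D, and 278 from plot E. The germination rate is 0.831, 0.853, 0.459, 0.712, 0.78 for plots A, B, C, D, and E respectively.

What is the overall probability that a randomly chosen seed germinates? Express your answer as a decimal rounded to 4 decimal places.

Total: 75 + 262 + 335 + 50 + 278 = 1000.
P(A) = 75/1000 = 0.075. P(B) = 262/1000 = 0.262. P(C) = 335/1000 = 0.335. P(D) = 50/1000 = 0.05. P(E) = 278/1000 = 0.278.
P(G) = P(G|A)·P(A) + P(G|B)·P(B) + P(G|C)·P(C) + P(G|D)·P(D) + P(G|E)·P(E)
      = 0.831·0.075 + 0.853·0.262 + 0.459·0.335 + 0.712·0.05 + 0.78·0.278
      = 0.062325 + 0.223486 + 0.153765 + 0.0356 + 0.21684 = 0.692016

0.6920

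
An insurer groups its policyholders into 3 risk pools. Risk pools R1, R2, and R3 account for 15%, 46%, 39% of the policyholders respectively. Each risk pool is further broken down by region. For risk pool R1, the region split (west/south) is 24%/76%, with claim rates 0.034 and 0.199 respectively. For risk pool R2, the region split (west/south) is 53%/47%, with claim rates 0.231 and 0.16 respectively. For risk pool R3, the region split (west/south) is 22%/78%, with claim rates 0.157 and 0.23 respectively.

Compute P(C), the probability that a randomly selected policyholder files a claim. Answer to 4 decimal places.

P(C) ≈ 0.1983

P(C|R1) = 0.24·0.034 + 0.76·0.199 = 0.00816 + 0.15124 = 0.1594
P(C|R2) = 0.53·0.231 + 0.47·0.16 = 0.12243 + 0.0752 = 0.19763
P(C|R3) = 0.22·0.157 + 0.78·0.23 = 0.03454 + 0.1794 = 0.21394
Then overall,
P(C) = 0.15·0.1594 + 0.46·0.19763 + 0.39·0.21394
      = 0.02391 + 0.0909098 + 0.0834366 = 0.1982564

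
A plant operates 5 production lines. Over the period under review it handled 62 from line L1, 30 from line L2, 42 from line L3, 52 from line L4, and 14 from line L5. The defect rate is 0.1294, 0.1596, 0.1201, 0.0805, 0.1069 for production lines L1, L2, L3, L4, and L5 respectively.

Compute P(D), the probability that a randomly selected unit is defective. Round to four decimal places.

P(D) ≈ 0.1177

Total: 62 + 30 + 42 + 52 + 14 = 200.
P(L1) = 62/200 = 0.31. P(L2) = 30/200 = 0.15. P(L3) = 42/200 = 0.21. P(L4) = 52/200 = 0.26. P(L5) = 14/200 = 0.07.
P(D) = P(D|L1)·P(L1) + P(D|L2)·P(L2) + P(D|L3)·P(L3) + P(D|L4)·P(L4) + P(D|L5)·P(L5)
      = 0.1294·0.31 + 0.1596·0.15 + 0.1201·0.21 + 0.0805·0.26 + 0.1069·0.07
      = 0.040114 + 0.02394 + 0.025221 + 0.02093 + 0.007483 = 0.117688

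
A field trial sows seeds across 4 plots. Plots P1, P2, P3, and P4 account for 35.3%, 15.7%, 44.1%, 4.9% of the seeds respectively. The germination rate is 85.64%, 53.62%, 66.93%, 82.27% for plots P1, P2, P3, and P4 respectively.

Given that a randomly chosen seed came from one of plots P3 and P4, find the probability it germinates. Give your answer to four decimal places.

P(G|S) ≈ 0.6846

Let S = {P3, P4}.
P(S) = 0.441 + 0.049 = 0.49.
P(G ∩ S) = 0.6693·0.441 + 0.8227·0.049 = 0.2951613 + 0.0403123 = 0.3354736.
P(G | S) = 0.3354736 / 0.49 = 0.684640…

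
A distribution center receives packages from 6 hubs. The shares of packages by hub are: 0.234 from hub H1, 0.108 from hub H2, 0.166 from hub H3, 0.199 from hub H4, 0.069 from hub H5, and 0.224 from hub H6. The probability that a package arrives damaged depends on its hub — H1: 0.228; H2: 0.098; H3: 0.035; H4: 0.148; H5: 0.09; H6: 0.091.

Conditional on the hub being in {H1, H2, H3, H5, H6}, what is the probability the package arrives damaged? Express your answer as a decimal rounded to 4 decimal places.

0.1203

Let S = {H1, H2, H3, H5, H6}.
P(S) = 0.234 + 0.108 + 0.166 + 0.069 + 0.224 = 0.801.
P(D ∩ S) = 0.228·0.234 + 0.098·0.108 + 0.035·0.166 + 0.09·0.069 + 0.091·0.224 = 0.053352 + 0.010584 + 0.00581 + 0.00621 + 0.020384 = 0.09634.
P(D | S) = 0.09634 / 0.801 = 0.120275…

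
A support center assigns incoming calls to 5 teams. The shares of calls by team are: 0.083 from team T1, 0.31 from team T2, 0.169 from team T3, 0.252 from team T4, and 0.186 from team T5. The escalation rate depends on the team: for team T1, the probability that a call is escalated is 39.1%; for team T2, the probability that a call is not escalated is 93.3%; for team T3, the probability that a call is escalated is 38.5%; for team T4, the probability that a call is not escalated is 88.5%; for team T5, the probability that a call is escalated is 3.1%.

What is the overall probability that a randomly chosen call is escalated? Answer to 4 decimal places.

P(E) ≈ 0.1530

P(E|T2) = 1 − 0.933 = 0.067.
P(E|T4) = 1 − 0.885 = 0.115.
P(E) = P(E|T1)·P(T1) + P(E|T2)·P(T2) + P(E|T3)·P(T3) + P(E|T4)·P(T4) + P(E|T5)·P(T5)
      = 0.391·0.083 + 0.067·0.31 + 0.385·0.169 + 0.115·0.252 + 0.031·0.186
      = 0.032453 + 0.02077 + 0.065065 + 0.02898 + 0.005766 = 0.153034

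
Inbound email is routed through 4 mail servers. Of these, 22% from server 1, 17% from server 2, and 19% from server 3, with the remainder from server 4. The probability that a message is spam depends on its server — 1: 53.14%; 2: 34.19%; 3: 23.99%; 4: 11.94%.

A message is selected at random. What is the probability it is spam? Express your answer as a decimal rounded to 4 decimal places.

P(4) = 1 − (0.22 + 0.17 + 0.19) = 0.42.
Using total probability over the partition,
P(S) = P(S|1)·P(1) + P(S|2)·P(2) + P(S|3)·P(3) + P(S|4)·P(4)
      = 0.5314·0.22 + 0.3419·0.17 + 0.2399·0.19 + 0.1194·0.42
      = 0.116908 + 0.058123 + 0.045581 + 0.050148 = 0.27076

P(S) ≈ 0.2708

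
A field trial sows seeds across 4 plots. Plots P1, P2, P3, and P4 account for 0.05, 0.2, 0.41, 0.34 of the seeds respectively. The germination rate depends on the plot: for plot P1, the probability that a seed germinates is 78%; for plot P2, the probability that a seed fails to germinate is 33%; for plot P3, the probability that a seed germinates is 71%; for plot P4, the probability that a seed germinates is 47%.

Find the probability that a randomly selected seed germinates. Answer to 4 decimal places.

P(G|P2) = 1 − 0.33 = 0.67.
P(G) = P(G|P1)·P(P1) + P(G|P2)·P(P2) + P(G|P3)·P(P3) + P(G|P4)·P(P4)
      = 0.78·0.05 + 0.67·0.2 + 0.71·0.41 + 0.47·0.34
      = 0.039 + 0.134 + 0.2911 + 0.1598 = 0.6239

P(G) ≈ 0.6239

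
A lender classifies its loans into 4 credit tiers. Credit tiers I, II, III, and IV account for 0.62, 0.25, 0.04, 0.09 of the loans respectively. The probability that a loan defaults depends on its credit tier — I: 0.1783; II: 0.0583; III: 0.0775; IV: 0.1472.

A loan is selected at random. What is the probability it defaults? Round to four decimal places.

Summing over the partition,
P(D) = P(D|I)·P(I) + P(D|II)·P(II) + P(D|III)·P(III) + P(D|IV)·P(IV)
      = 0.1783·0.62 + 0.0583·0.25 + 0.0775·0.04 + 0.1472·0.09
      = 0.110546 + 0.014575 + 0.0031 + 0.013248 = 0.141469

0.1415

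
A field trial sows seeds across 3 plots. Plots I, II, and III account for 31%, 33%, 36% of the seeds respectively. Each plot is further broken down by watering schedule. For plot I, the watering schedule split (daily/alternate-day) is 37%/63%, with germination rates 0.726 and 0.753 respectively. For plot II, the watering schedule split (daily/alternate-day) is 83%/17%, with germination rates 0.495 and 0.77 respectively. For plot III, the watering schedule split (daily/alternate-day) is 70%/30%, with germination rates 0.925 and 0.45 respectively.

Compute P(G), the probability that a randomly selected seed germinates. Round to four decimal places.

P(G|I) = 0.37·0.726 + 0.63·0.753 = 0.26862 + 0.47439 = 0.74301
P(G|II) = 0.83·0.495 + 0.17·0.77 = 0.41085 + 0.1309 = 0.54175
P(G|III) = 0.7·0.925 + 0.3·0.45 = 0.6475 + 0.135 = 0.7825
Then overall,
P(G) = 0.31·0.74301 + 0.33·0.54175 + 0.36·0.7825
      = 0.2303331 + 0.1787775 + 0.2817 = 0.6908106

0.6908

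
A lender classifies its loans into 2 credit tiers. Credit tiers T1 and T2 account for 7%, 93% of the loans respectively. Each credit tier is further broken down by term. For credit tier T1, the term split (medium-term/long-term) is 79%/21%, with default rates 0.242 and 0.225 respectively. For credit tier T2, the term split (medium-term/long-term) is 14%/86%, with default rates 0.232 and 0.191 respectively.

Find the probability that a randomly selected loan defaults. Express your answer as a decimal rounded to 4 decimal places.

P(D|T1) = 0.79·0.242 + 0.21·0.225 = 0.19118 + 0.04725 = 0.23843
P(D|T2) = 0.14·0.232 + 0.86·0.191 = 0.03248 + 0.16426 = 0.19674
By total probability over the outer partition,
P(D) = 0.07·0.23843 + 0.93·0.19674
      = 0.0166901 + 0.1829682 = 0.1996583

0.1997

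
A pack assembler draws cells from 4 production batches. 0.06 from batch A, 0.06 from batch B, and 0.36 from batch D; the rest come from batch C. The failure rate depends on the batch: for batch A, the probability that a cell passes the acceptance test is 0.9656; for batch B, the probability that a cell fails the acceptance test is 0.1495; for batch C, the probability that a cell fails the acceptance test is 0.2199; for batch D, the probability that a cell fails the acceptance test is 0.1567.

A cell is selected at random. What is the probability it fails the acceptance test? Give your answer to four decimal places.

P(C) = 1 − (0.06 + 0.06 + 0.36) = 0.52.
P(F|A) = 1 − 0.9656 = 0.0344.
By the law of total probability,
P(F) = P(F|A)·P(A) + P(F|B)·P(B) + P(F|C)·P(C) + P(F|D)·P(D)
      = 0.0344·0.06 + 0.1495·0.06 + 0.2199·0.52 + 0.1567·0.36
      = 0.002064 + 0.00897 + 0.114348 + 0.056412 = 0.181794

P(F) ≈ 0.1818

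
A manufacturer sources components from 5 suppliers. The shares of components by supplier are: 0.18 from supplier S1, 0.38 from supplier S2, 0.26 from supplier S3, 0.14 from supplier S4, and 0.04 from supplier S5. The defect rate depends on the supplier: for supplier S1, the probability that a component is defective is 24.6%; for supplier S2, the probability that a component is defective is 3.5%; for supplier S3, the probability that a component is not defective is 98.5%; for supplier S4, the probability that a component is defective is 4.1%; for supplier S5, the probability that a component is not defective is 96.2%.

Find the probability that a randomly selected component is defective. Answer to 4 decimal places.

P(D|S3) = 1 − 0.985 = 0.015.
P(D|S5) = 1 − 0.962 = 0.038.
P(D) = P(D|S1)·P(S1) + P(D|S2)·P(S2) + P(D|S3)·P(S3) + P(D|S4)·P(S4) + P(D|S5)·P(S5)
      = 0.246·0.18 + 0.035·0.38 + 0.015·0.26 + 0.041·0.14 + 0.038·0.04
      = 0.04428 + 0.0133 + 0.0039 + 0.00574 + 0.00152 = 0.06874

P(D) ≈ 0.0687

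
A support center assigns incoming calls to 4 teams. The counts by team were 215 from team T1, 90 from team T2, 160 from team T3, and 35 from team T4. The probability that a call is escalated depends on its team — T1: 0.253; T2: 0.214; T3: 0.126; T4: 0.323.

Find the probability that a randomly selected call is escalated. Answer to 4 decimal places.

Total: 215 + 90 + 160 + 35 = 500.
P(T1) = 215/500 = 0.43. P(T2) = 90/500 = 0.18. P(T3) = 160/500 = 0.32. P(T4) = 35/500 = 0.07.
P(E) = P(E|T1)·P(T1) + P(E|T2)·P(T2) + P(E|T3)·P(T3) + P(E|T4)·P(T4)
      = 0.253·0.43 + 0.214·0.18 + 0.126·0.32 + 0.323·0.07
      = 0.10879 + 0.03852 + 0.04032 + 0.02261 = 0.21024

0.2102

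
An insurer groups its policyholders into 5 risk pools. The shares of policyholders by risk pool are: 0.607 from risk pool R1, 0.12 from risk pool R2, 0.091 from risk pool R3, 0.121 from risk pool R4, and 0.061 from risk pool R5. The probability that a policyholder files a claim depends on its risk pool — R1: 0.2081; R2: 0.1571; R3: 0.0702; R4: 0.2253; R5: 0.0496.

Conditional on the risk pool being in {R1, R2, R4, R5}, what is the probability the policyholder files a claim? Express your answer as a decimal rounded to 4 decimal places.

P(C|S) ≈ 0.1930

Let S = {R1, R2, R4, R5}.
P(S) = 0.607 + 0.12 + 0.121 + 0.061 = 0.909.
P(C ∩ S) = 0.2081·0.607 + 0.1571·0.12 + 0.2253·0.121 + 0.0496·0.061 = 0.1263167 + 0.018852 + 0.0272613 + 0.0030256 = 0.1754556.
P(C | S) = 0.1754556 / 0.909 = 0.193020…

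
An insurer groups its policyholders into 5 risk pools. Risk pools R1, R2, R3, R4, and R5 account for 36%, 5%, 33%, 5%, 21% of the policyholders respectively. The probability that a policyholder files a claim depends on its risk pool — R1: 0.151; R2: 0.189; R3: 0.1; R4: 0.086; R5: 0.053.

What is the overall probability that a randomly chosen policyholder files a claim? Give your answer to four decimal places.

0.1122

Using total probability over the partition,
P(C) = P(C|R1)·P(R1) + P(C|R2)·P(R2) + P(C|R3)·P(R3) + P(C|R4)·P(R4) + P(C|R5)·P(R5)
      = 0.151·0.36 + 0.189·0.05 + 0.1·0.33 + 0.086·0.05 + 0.053·0.21
      = 0.05436 + 0.00945 + 0.033 + 0.0043 + 0.01113 = 0.11224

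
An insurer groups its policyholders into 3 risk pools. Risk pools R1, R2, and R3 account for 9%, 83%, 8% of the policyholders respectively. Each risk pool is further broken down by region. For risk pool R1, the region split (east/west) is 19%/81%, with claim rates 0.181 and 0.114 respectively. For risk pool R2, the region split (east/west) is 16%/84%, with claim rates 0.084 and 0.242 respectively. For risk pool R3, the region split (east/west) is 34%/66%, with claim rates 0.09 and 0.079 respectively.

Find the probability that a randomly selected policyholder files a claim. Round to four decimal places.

P(C|R1) = 0.19·0.181 + 0.81·0.114 = 0.03439 + 0.09234 = 0.12673
P(C|R2) = 0.16·0.084 + 0.84·0.242 = 0.01344 + 0.20328 = 0.21672
P(C|R3) = 0.34·0.09 + 0.66·0.079 = 0.0306 + 0.05214 = 0.08274
By total probability over the outer partition,
P(C) = 0.09·0.12673 + 0.83·0.21672 + 0.08·0.08274
      = 0.0114057 + 0.1798776 + 0.0066192 = 0.1979025

P(C) ≈ 0.1979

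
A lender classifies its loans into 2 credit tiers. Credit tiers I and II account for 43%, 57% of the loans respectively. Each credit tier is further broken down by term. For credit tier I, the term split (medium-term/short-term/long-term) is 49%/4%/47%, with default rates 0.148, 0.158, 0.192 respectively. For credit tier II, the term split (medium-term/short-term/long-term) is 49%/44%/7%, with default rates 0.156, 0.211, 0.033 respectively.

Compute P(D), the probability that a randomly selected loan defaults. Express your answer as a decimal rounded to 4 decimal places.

P(D) ≈ 0.1705

P(D|I) = 0.49·0.148 + 0.04·0.158 + 0.47·0.192 = 0.07252 + 0.00632 + 0.09024 = 0.16908
P(D|II) = 0.49·0.156 + 0.44·0.211 + 0.07·0.033 = 0.07644 + 0.09284 + 0.00231 = 0.17159
By total probability over the outer partition,
P(D) = 0.43·0.16908 + 0.57·0.17159
      = 0.0727044 + 0.0978063 = 0.1705107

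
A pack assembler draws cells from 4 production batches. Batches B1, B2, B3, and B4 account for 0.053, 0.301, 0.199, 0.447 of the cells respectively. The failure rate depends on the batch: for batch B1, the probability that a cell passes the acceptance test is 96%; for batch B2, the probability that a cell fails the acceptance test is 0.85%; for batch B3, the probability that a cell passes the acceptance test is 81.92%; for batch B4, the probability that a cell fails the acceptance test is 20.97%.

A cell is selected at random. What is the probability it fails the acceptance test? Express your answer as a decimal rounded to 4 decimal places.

0.1344

P(F|B1) = 1 − 0.96 = 0.04.
P(F|B3) = 1 − 0.8192 = 0.1808.
P(F) = P(F|B1)·P(B1) + P(F|B2)·P(B2) + P(F|B3)·P(B3) + P(F|B4)·P(B4)
      = 0.04·0.053 + 0.0085·0.301 + 0.1808·0.199 + 0.2097·0.447
      = 0.00212 + 0.0025585 + 0.0359792 + 0.0937359 = 0.1343936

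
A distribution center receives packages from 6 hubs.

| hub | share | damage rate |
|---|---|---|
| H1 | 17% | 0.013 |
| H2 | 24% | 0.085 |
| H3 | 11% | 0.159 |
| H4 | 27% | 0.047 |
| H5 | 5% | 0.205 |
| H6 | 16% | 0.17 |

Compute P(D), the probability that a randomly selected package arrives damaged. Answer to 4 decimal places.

Summing over the partition,
P(D) = P(D|H1)·P(H1) + P(D|H2)·P(H2) + P(D|H3)·P(H3) + P(D|H4)·P(H4) + P(D|H5)·P(H5) + P(D|H6)·P(H6)
      = 0.013·0.17 + 0.085·0.24 + 0.159·0.11 + 0.047·0.27 + 0.205·0.05 + 0.17·0.16
      = 0.00221 + 0.0204 + 0.01749 + 0.01269 + 0.01025 + 0.0272 = 0.09024

0.0902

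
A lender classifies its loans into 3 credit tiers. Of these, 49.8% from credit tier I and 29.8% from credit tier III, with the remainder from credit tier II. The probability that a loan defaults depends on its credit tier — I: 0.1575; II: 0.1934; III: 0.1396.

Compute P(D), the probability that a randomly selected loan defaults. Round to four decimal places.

P(D) ≈ 0.1595

P(II) = 1 − (0.498 + 0.298) = 0.204.
Using total probability over the partition,
P(D) = P(D|I)·P(I) + P(D|II)·P(II) + P(D|III)·P(III)
      = 0.1575·0.498 + 0.1934·0.204 + 0.1396·0.298
      = 0.078435 + 0.0394536 + 0.0416008 = 0.1594894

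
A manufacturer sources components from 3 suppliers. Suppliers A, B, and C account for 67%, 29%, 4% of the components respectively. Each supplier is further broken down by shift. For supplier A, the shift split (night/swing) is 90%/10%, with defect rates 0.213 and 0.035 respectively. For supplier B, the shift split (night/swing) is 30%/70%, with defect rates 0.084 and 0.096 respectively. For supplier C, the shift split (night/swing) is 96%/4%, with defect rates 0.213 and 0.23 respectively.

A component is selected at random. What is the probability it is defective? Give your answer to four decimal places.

0.1661

P(D|A) = 0.9·0.213 + 0.1·0.035 = 0.1917 + 0.0035 = 0.1952
P(D|B) = 0.3·0.084 + 0.7·0.096 = 0.0252 + 0.0672 = 0.0924
P(D|C) = 0.96·0.213 + 0.04·0.23 = 0.20448 + 0.0092 = 0.21368
By total probability over the outer partition,
P(D) = 0.67·0.1952 + 0.29·0.0924 + 0.04·0.21368
      = 0.130784 + 0.026796 + 0.0085472 = 0.1661272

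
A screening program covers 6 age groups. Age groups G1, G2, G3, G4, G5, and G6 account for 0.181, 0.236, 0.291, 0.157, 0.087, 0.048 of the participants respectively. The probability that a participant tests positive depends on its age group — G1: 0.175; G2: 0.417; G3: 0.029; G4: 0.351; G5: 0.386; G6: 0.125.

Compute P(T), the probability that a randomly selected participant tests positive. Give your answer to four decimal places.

Summing over the partition,
P(T) = P(T|G1)·P(G1) + P(T|G2)·P(G2) + P(T|G3)·P(G3) + P(T|G4)·P(G4) + P(T|G5)·P(G5) + P(T|G6)·P(G6)
      = 0.175·0.181 + 0.417·0.236 + 0.029·0.291 + 0.351·0.157 + 0.386·0.087 + 0.125·0.048
      = 0.031675 + 0.098412 + 0.008439 + 0.055107 + 0.033582 + 0.006 = 0.233215

0.2332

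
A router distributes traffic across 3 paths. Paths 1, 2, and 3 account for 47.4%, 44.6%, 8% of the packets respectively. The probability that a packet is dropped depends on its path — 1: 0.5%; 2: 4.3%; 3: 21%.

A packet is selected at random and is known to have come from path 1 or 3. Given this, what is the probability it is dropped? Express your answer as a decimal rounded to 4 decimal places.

0.0346

Let S = {1, 3}.
P(S) = 0.474 + 0.08 = 0.554.
P(L ∩ S) = 0.005·0.474 + 0.21·0.08 = 0.00237 + 0.0168 = 0.01917.
P(L | S) = 0.01917 / 0.554 = 0.034603…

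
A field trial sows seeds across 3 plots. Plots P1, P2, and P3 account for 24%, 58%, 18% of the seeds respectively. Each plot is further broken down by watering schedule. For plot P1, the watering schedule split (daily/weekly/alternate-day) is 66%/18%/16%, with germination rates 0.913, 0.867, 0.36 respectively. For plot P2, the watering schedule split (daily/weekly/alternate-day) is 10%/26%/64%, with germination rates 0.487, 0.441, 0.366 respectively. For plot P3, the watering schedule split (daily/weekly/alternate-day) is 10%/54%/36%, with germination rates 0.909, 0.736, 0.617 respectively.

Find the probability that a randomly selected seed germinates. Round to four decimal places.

P(G|P1) = 0.66·0.913 + 0.18·0.867 + 0.16·0.36 = 0.60258 + 0.15606 + 0.0576 = 0.81624
P(G|P2) = 0.1·0.487 + 0.26·0.441 + 0.64·0.366 = 0.0487 + 0.11466 + 0.23424 = 0.3976
P(G|P3) = 0.1·0.909 + 0.54·0.736 + 0.36·0.617 = 0.0909 + 0.39744 + 0.22212 = 0.71046
Then overall,
P(G) = 0.24·0.81624 + 0.58·0.3976 + 0.18·0.71046
      = 0.1958976 + 0.230608 + 0.1278828 = 0.5543884

P(G) ≈ 0.5544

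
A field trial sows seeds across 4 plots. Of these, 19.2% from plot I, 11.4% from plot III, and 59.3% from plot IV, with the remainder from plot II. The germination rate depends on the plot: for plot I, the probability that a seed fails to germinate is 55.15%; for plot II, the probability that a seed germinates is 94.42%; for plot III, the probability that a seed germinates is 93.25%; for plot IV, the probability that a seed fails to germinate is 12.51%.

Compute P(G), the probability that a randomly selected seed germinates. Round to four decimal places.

P(II) = 1 − (0.192 + 0.114 + 0.593) = 0.101.
P(G|I) = 1 − 0.5515 = 0.4485.
P(G|IV) = 1 − 0.1251 = 0.8749.
P(G) = P(G|I)·P(I) + P(G|II)·P(II) + P(G|III)·P(III) + P(G|IV)·P(IV)
      = 0.4485·0.192 + 0.9442·0.101 + 0.9325·0.114 + 0.8749·0.593
      = 0.086112 + 0.0953642 + 0.106305 + 0.5188157 = 0.8065969

0.8066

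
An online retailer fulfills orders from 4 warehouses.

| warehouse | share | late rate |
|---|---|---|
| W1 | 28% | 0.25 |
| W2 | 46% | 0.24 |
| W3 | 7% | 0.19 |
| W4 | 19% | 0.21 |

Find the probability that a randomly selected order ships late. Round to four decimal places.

By the law of total probability,
P(L) = P(L|W1)·P(W1) + P(L|W2)·P(W2) + P(L|W3)·P(W3) + P(L|W4)·P(W4)
      = 0.25·0.28 + 0.24·0.46 + 0.19·0.07 + 0.21·0.19
      = 0.07 + 0.1104 + 0.0133 + 0.0399 = 0.2336

P(L) ≈ 0.2336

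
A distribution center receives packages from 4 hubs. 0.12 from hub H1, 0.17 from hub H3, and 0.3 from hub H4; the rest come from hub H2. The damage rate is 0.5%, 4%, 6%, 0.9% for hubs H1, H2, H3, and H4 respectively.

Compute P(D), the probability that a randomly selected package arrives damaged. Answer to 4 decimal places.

P(H2) = 1 − (0.12 + 0.17 + 0.3) = 0.41.
P(D) = P(D|H1)·P(H1) + P(D|H2)·P(H2) + P(D|H3)·P(H3) + P(D|H4)·P(H4)
      = 0.005·0.12 + 0.04·0.41 + 0.06·0.17 + 0.009·0.3
      = 0.0006 + 0.0164 + 0.0102 + 0.0027 = 0.0299

P(D) ≈ 0.0299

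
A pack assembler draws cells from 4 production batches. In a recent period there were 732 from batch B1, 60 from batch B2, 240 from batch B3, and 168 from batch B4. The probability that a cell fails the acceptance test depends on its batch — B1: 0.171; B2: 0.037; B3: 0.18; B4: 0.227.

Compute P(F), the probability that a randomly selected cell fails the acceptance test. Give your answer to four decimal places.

0.1739

Total: 732 + 60 + 240 + 168 = 1200.
P(B1) = 732/1200 = 0.61. P(B2) = 60/1200 = 0.05. P(B3) = 240/1200 = 0.2. P(B4) = 168/1200 = 0.14.
P(F) = P(F|B1)·P(B1) + P(F|B2)·P(B2) + P(F|B3)·P(B3) + P(F|B4)·P(B4)
      = 0.171·0.61 + 0.037·0.05 + 0.18·0.2 + 0.227·0.14
      = 0.10431 + 0.00185 + 0.036 + 0.03178 = 0.17394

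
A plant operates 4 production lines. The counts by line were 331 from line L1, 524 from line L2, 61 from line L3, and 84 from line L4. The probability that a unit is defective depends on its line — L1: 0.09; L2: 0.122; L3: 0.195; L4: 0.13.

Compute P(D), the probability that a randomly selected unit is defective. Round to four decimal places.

Total: 331 + 524 + 61 + 84 = 1000.
P(L1) = 331/1000 = 0.331. P(L2) = 524/1000 = 0.524. P(L3) = 61/1000 = 0.061. P(L4) = 84/1000 = 0.084.
P(D) = P(D|L1)·P(L1) + P(D|L2)·P(L2) + P(D|L3)·P(L3) + P(D|L4)·P(L4)
      = 0.09·0.331 + 0.122·0.524 + 0.195·0.061 + 0.13·0.084
      = 0.02979 + 0.063928 + 0.011895 + 0.01092 = 0.116533

P(D) ≈ 0.1165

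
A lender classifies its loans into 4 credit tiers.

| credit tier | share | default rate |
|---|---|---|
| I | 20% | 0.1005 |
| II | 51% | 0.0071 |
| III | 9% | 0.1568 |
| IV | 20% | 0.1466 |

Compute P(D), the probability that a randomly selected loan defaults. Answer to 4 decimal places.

P(D) = P(D|I)·P(I) + P(D|II)·P(II) + P(D|III)·P(III) + P(D|IV)·P(IV)
      = 0.1005·0.2 + 0.0071·0.51 + 0.1568·0.09 + 0.1466·0.2
      = 0.0201 + 0.003621 + 0.014112 + 0.02932 = 0.067153

P(D) ≈ 0.0672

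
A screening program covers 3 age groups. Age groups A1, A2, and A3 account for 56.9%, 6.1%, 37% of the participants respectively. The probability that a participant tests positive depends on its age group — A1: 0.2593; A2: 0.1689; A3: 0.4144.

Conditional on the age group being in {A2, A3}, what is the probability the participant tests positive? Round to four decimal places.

Let S = {A2, A3}.
P(S) = 0.061 + 0.37 = 0.431.
P(T ∩ S) = 0.1689·0.061 + 0.4144·0.37 = 0.0103029 + 0.153328 = 0.1636309.
P(T | S) = 0.1636309 / 0.431 = 0.379654…

0.3797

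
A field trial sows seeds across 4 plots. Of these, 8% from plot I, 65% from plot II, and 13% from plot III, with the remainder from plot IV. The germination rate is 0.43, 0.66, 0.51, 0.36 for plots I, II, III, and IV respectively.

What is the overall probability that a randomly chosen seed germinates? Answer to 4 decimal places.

0.5801

P(IV) = 1 − (0.08 + 0.65 + 0.13) = 0.14.
P(G) = P(G|I)·P(I) + P(G|II)·P(II) + P(G|III)·P(III) + P(G|IV)·P(IV)
      = 0.43·0.08 + 0.66·0.65 + 0.51·0.13 + 0.36·0.14
      = 0.0344 + 0.429 + 0.0663 + 0.0504 = 0.5801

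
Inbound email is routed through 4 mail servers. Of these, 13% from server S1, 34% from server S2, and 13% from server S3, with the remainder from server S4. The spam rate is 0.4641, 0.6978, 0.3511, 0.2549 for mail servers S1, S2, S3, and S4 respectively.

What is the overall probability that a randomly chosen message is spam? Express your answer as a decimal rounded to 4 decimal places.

0.4452

P(S4) = 1 − (0.13 + 0.34 + 0.13) = 0.4.
By the law of total probability,
P(S) = P(S|S1)·P(S1) + P(S|S2)·P(S2) + P(S|S3)·P(S3) + P(S|S4)·P(S4)
      = 0.4641·0.13 + 0.6978·0.34 + 0.3511·0.13 + 0.2549·0.4
      = 0.060333 + 0.237252 + 0.045643 + 0.10196 = 0.445188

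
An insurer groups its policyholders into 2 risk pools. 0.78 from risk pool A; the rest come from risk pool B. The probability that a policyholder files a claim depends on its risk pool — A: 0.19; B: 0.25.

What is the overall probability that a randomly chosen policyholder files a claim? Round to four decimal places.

P(B) = 1 − (0.78) = 0.22.
Summing over the partition,
P(C) = P(C|A)·P(A) + P(C|B)·P(B)
      = 0.19·0.78 + 0.25·0.22
      = 0.1482 + 0.055 = 0.2032

P(C) ≈ 0.2032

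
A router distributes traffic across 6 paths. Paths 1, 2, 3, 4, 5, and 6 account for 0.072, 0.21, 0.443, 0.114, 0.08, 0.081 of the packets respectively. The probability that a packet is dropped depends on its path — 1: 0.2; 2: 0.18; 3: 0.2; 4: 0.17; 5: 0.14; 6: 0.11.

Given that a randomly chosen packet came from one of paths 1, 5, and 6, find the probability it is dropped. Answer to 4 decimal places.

Let S = {1, 5, 6}.
P(S) = 0.072 + 0.08 + 0.081 = 0.233.
P(L ∩ S) = 0.2·0.072 + 0.14·0.08 + 0.11·0.081 = 0.0144 + 0.0112 + 0.00891 = 0.03451.
P(L | S) = 0.03451 / 0.233 = 0.148112…

0.1481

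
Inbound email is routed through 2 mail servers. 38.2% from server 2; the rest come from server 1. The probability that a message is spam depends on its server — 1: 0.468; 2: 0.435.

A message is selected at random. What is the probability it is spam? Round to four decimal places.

P(1) = 1 − (0.382) = 0.618.
P(S) = P(S|1)·P(1) + P(S|2)·P(2)
      = 0.468·0.618 + 0.435·0.382
      = 0.289224 + 0.16617 = 0.455394

0.4554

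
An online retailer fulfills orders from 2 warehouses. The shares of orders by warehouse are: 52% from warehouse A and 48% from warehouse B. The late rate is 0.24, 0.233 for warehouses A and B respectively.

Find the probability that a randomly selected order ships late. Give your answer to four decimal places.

By the law of total probability,
P(L) = P(L|A)·P(A) + P(L|B)·P(B)
      = 0.24·0.52 + 0.233·0.48
      = 0.1248 + 0.11184 = 0.23664

P(L) ≈ 0.2366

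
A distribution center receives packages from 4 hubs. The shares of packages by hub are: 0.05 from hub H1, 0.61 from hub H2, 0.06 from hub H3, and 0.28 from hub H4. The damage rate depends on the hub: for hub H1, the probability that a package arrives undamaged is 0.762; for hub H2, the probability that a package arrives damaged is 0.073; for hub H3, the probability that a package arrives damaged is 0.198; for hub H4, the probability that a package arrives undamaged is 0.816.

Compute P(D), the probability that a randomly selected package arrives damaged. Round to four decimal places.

P(D|H1) = 1 − 0.762 = 0.238.
P(D|H4) = 1 − 0.816 = 0.184.
Summing over the partition,
P(D) = P(D|H1)·P(H1) + P(D|H2)·P(H2) + P(D|H3)·P(H3) + P(D|H4)·P(H4)
      = 0.238·0.05 + 0.073·0.61 + 0.198·0.06 + 0.184·0.28
      = 0.0119 + 0.04453 + 0.01188 + 0.05152 = 0.11983

P(D) ≈ 0.1198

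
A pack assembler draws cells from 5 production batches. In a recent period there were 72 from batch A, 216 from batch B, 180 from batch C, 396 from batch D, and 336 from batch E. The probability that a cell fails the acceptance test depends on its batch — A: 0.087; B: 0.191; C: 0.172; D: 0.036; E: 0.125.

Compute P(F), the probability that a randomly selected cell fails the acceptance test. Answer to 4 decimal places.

0.1123

Total: 72 + 216 + 180 + 396 + 336 = 1200.
P(A) = 72/1200 = 0.06. P(B) = 216/1200 = 0.18. P(C) = 180/1200 = 0.15. P(D) = 396/1200 = 0.33. P(E) = 336/1200 = 0.28.
P(F) = P(F|A)·P(A) + P(F|B)·P(B) + P(F|C)·P(C) + P(F|D)·P(D) + P(F|E)·P(E)
      = 0.087·0.06 + 0.191·0.18 + 0.172·0.15 + 0.036·0.33 + 0.125·0.28
      = 0.00522 + 0.03438 + 0.0258 + 0.01188 + 0.035 = 0.11228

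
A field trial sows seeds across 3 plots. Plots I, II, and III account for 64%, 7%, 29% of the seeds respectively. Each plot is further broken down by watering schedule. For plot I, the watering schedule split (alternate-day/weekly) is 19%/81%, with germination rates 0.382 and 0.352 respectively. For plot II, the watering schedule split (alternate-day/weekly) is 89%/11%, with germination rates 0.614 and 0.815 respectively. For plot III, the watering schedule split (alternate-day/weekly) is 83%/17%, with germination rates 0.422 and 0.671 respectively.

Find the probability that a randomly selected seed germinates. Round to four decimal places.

P(G|I) = 0.19·0.382 + 0.81·0.352 = 0.07258 + 0.28512 = 0.3577
P(G|II) = 0.89·0.614 + 0.11·0.815 = 0.54646 + 0.08965 = 0.63611
P(G|III) = 0.83·0.422 + 0.17·0.671 = 0.35026 + 0.11407 = 0.46433
By total probability over the outer partition,
P(G) = 0.64·0.3577 + 0.07·0.63611 + 0.29·0.46433
      = 0.228928 + 0.0445277 + 0.1346557 = 0.4081114

P(G) ≈ 0.4081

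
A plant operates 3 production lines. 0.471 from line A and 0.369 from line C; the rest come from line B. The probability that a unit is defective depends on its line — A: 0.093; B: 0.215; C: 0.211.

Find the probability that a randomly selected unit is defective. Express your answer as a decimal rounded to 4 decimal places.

P(B) = 1 − (0.471 + 0.369) = 0.16.
P(D) = P(D|A)·P(A) + P(D|B)·P(B) + P(D|C)·P(C)
      = 0.093·0.471 + 0.215·0.16 + 0.211·0.369
      = 0.043803 + 0.0344 + 0.077859 = 0.156062

P(D) ≈ 0.1561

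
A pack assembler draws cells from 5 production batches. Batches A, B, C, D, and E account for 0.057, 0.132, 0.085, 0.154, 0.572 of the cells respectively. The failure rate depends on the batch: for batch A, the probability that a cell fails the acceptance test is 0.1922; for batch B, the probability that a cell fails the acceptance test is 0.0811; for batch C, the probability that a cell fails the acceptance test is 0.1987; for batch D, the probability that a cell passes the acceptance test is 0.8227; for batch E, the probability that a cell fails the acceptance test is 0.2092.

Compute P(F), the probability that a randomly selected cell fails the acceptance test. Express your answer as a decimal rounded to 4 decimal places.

P(F) ≈ 0.1855

P(F|D) = 1 − 0.8227 = 0.1773.
P(F) = P(F|A)·P(A) + P(F|B)·P(B) + P(F|C)·P(C) + P(F|D)·P(D) + P(F|E)·P(E)
      = 0.1922·0.057 + 0.0811·0.132 + 0.1987·0.085 + 0.1773·0.154 + 0.2092·0.572
      = 0.0109554 + 0.0107052 + 0.0168895 + 0.0273042 + 0.1196624 = 0.1855167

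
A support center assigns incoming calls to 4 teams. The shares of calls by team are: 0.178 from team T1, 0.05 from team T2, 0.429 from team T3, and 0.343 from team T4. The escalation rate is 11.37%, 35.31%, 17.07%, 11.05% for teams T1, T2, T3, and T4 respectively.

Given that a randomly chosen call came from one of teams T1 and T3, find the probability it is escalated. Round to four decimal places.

Let S = {T1, T3}.
P(S) = 0.178 + 0.429 = 0.607.
P(E ∩ S) = 0.1137·0.178 + 0.1707·0.429 = 0.0202386 + 0.0732303 = 0.0934689.
P(E | S) = 0.0934689 / 0.607 = 0.153985…

0.1540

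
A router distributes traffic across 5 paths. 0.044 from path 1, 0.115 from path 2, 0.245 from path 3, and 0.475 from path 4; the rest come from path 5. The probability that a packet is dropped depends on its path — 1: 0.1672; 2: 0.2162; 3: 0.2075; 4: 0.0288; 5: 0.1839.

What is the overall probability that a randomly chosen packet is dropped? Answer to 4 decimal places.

P(5) = 1 − (0.044 + 0.115 + 0.245 + 0.475) = 0.121.
P(L) = P(L|1)·P(1) + P(L|2)·P(2) + P(L|3)·P(3) + P(L|4)·P(4) + P(L|5)·P(5)
      = 0.1672·0.044 + 0.2162·0.115 + 0.2075·0.245 + 0.0288·0.475 + 0.1839·0.121
      = 0.0073568 + 0.024863 + 0.0508375 + 0.01368 + 0.0222519 = 0.1189892

P(L) ≈ 0.1190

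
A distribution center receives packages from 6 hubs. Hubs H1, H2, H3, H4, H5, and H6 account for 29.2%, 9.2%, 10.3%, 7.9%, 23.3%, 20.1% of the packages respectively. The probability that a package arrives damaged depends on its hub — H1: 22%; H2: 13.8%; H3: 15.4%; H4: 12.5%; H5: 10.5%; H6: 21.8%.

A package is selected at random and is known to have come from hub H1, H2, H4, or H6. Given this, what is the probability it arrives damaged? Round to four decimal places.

Let S = {H1, H2, H4, H6}.
P(S) = 0.292 + 0.092 + 0.079 + 0.201 = 0.664.
P(D ∩ S) = 0.22·0.292 + 0.138·0.092 + 0.125·0.079 + 0.218·0.201 = 0.06424 + 0.012696 + 0.009875 + 0.043818 = 0.130629.
P(D | S) = 0.130629 / 0.664 = 0.196730…

0.1967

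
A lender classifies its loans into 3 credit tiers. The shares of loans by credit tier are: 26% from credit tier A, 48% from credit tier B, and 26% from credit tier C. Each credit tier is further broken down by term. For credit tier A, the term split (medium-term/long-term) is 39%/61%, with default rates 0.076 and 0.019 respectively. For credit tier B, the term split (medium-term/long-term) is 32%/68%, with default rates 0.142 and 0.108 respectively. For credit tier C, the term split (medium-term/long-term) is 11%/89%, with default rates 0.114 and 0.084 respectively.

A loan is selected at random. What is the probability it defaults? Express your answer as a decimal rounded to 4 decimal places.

P(D|A) = 0.39·0.076 + 0.61·0.019 = 0.02964 + 0.01159 = 0.04123
P(D|B) = 0.32·0.142 + 0.68·0.108 = 0.04544 + 0.07344 = 0.11888
P(D|C) = 0.11·0.114 + 0.89·0.084 = 0.01254 + 0.07476 = 0.0873
Then overall,
P(D) = 0.26·0.04123 + 0.48·0.11888 + 0.26·0.0873
      = 0.0107198 + 0.0570624 + 0.022698 = 0.0904802

P(D) ≈ 0.0905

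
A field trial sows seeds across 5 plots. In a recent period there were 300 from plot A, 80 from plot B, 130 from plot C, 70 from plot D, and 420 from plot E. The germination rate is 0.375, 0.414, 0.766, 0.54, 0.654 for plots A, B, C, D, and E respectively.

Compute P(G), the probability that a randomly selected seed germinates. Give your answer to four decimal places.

Total: 300 + 80 + 130 + 70 + 420 = 1000.
P(A) = 300/1000 = 0.3. P(B) = 80/1000 = 0.08. P(C) = 130/1000 = 0.13. P(D) = 70/1000 = 0.07. P(E) = 420/1000 = 0.42.
By the law of total probability,
P(G) = P(G|A)·P(A) + P(G|B)·P(B) + P(G|C)·P(C) + P(G|D)·P(D) + P(G|E)·P(E)
      = 0.375·0.3 + 0.414·0.08 + 0.766·0.13 + 0.54·0.07 + 0.654·0.42
      = 0.1125 + 0.03312 + 0.09958 + 0.0378 + 0.27468 = 0.55768

P(G) ≈ 0.5577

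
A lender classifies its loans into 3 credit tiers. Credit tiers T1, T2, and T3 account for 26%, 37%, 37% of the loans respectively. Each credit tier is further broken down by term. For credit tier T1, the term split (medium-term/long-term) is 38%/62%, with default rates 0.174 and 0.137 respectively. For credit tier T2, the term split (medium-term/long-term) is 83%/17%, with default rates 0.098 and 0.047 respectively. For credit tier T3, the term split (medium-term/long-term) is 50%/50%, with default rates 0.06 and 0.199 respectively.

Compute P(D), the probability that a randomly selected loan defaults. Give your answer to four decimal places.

P(D|T1) = 0.38·0.174 + 0.62·0.137 = 0.06612 + 0.08494 = 0.15106
P(D|T2) = 0.83·0.098 + 0.17·0.047 = 0.08134 + 0.00799 = 0.08933
P(D|T3) = 0.5·0.06 + 0.5·0.199 = 0.03 + 0.0995 = 0.1295
Then overall,
P(D) = 0.26·0.15106 + 0.37·0.08933 + 0.37·0.1295
      = 0.0392756 + 0.0330521 + 0.047915 = 0.1202427

0.1202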